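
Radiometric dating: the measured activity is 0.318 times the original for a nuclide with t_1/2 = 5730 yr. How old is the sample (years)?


lambda = ln(2) / t_half = ln(2) / 5730 = 1.209681e-04 /yr
t = -ln(A/A0) / lambda
t = -ln(0.318) / 1.209681e-04
t = 9471.1 yr

9471.1


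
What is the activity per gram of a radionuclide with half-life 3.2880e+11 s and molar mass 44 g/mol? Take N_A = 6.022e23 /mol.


lambda = ln(2) / t_half = ln(2) / 3.2880e+11 = 2.108112e-12 /s
SA = lambda * N_A / M
SA = 2.108112e-12 * 6.022e23 / 44
SA = 2.8852e+10 Bq/g

2.8852e+10


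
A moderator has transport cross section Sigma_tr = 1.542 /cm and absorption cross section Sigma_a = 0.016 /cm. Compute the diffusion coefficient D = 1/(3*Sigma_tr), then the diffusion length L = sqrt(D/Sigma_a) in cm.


D = 1 / (3 * Sigma_tr) = 1 / (3 * 1.542) = 0.2161695 cm
L = sqrt(D / Sigma_a)
L = sqrt(0.2161695 / 0.016)
L = 3.6757 cm

3.6757


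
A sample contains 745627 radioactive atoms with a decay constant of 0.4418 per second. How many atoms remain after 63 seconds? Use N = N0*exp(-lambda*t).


N = N0 * exp(-lambda * t)
N = 745627 * exp(-0.4418 * 63)
N = 6.0902e-07

6.0902e-07


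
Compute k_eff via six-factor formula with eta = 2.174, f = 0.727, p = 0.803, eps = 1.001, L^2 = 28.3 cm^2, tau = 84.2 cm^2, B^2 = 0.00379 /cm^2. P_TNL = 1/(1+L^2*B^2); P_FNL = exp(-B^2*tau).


k_inf = eta*f*p*eps = 2.174*0.727*0.803*1.001 = 1.270409
P_TNL = 1/(1 + L^2*B^2) = 1/(1 + 28.3*0.00379) = 0.9031327
P_FNL = exp(-B^2*tau) = exp(-0.00379*84.2) = 0.7267898
k_eff = k_inf * P_TNL * P_FNL = 1.270409 * 0.9031327 * 0.7267898
k_eff = 0.83388

0.83388


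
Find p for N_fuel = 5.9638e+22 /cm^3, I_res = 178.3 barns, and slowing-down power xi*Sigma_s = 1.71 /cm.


p = exp(-N * I * 1e-24 / (xi*Sigma_s))
p = exp(-5.9638e+22 * 178.3 * 1e-24 / 1.71)
p = 0.0019924

0.0019924


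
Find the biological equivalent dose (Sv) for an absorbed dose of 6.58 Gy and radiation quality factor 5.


H = D * Q
H = 6.58 * 5
H = 32.900 Sv

32.900


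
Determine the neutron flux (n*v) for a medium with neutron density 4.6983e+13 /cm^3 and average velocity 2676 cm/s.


phi = n * v
phi = 4.6983e+13 * 2676
phi = 1.2573e+17 /cm^2/s

1.2573e+17


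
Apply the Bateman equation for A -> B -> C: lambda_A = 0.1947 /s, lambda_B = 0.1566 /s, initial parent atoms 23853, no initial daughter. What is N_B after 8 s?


N_B(t) = lambda_A * N_A0 / (lambda_B - lambda_A) * [exp(-lambda_A*t) - exp(-lambda_B*t)]
exp(-0.1947*8) = 0.2106410; exp(-0.1566*8) = 0.2857037
N_B = 0.1947 * 23853 / (0.1566 - 0.1947) * (0.2106410 - 0.2857037)
N_B = 9149.7

9149.7


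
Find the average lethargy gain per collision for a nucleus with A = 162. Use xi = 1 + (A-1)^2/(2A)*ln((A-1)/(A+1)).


xi = 1 + (A-1)^2/(2A) * ln((A-1)/(A+1))
xi = 1 + (162-1)^2/(2*162) * ln((162-1)/(162 +1))
xi = 0.012295

0.012295


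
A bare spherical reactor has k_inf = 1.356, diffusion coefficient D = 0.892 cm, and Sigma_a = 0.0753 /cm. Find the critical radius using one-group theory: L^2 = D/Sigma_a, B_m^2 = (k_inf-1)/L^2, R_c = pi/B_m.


L^2 = D / Sigma_a = 0.892 / 0.0753 = 11.84595 cm^2
B_m^2 = (k_inf - 1) / L^2 = (1.356 - 1) / 11.84595 = 0.03005247 /cm^2
For a bare sphere: B_g = pi/R, so R_c = pi / sqrt(B_m^2)
R_c = pi / sqrt(0.03005247) = 18.122 cm

18.122


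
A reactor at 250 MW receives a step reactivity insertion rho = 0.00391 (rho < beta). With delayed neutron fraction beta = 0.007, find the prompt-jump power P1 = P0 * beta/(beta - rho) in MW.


P1/P0 = beta / (beta - rho)
P1/P0 = 0.007 / (0.007 - 0.00391) = 2.265372
P1 = 250 * 2.265372 = 566.34 MW

566.34


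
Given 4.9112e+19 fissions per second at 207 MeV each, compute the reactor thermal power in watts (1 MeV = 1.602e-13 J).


P = fission_rate * E_MeV * 1.602e-13
P = 4.9112e+19 * 207 * 1.602e-13
P = 1.6286e+09 W

1.6286e+09


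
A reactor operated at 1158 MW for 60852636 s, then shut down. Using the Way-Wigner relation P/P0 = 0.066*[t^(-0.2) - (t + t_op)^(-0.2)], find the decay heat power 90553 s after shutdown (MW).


P/P0 = 0.066 * [t^(-0.2) - (t + t_op)^(-0.2)]
P/P0 = 0.066 * [90553^(-0.2) - (90553 + 60852636)^(-0.2)]
P/P0 = 0.066 * [0.1020045 - 0.02773416] = 0.004901842
P = 1158 * 0.004901842 = 5.6763 MW

5.6763


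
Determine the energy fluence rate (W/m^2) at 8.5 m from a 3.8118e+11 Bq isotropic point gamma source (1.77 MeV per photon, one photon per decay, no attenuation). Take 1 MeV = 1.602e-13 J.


psi = A * E * 1.602e-13 / (4*pi*r^2)
psi = 3.8118e+11 * 1.77 * 1.602e-13 / (4*pi*8.5^2)
psi = 1.1905e-04 W/m^2

1.1905e-04


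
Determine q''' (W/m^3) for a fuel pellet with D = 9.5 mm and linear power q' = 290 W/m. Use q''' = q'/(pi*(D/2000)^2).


r = D / 2 / 1000 = 9.5 / 2 / 1000 = 0.00475 m
q''' = q' / (pi * r^2)
q''' = 290 / (pi * 0.00475^2)
q''' = 4.0913e+06 W/m^3

4.0913e+06


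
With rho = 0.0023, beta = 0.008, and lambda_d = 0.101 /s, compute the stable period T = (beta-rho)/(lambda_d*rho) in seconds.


T = (beta - rho) / (lambda_d * rho)
T = (0.008 - 0.0023) / (0.101 * 0.0023)
T = 24.537 s

24.537


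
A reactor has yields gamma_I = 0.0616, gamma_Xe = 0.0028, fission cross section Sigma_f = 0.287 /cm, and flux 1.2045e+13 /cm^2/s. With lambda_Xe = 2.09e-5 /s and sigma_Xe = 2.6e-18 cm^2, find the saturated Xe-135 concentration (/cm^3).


Xe_eq = (gamma_I + gamma_Xe) * Sigma_f * phi / (lambda_Xe + sigma_Xe * phi)
Numerator = (0.0616 + 0.0028) * 0.287 * 1.2045e+13 = 2.226253e+11
Denominator = 2.09e-5 + 2.6e-18 * 1.2045e+13 = 5.221700e-05
Xe_eq = 2.226253e+11 / 5.221700e-05 = 4.2635e+15 /cm^3

4.2635e+15


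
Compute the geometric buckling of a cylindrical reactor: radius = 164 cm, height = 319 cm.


B^2 = (2.405/R)^2 + (pi/H)^2
B^2 = (2.405/164)^2 + (pi/319)^2
B^2 = 3.1204e-04 /cm^2

3.1204e-04


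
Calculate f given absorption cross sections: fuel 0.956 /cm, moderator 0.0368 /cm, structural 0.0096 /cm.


f = Sigma_a_fuel / (Sigma_a_fuel + Sigma_a_mod + Sigma_a_other)
f = 0.956 / (0.956 + 0.0368 + 0.0096)
f = 0.95371

0.95371


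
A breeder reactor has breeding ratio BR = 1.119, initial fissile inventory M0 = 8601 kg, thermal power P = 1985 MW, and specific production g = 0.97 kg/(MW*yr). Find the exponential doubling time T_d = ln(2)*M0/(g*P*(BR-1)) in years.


Breeding gain G = BR - 1 = 1.119 - 1 = 0.119
Fissile production rate = g * P * G = 0.97 * 1985 * 0.119 = 229.12855 kg/yr
T_d = ln(2) * M0 / (g * P * G)
T_d = ln(2) * 8601 / 229.12855 = 26.019 yr

26.019


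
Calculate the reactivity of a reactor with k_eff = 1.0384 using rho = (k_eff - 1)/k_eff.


rho = (k_eff - 1) / k_eff
rho = (1.0384 - 1) / 1.0384
rho = 0.036980

0.036980


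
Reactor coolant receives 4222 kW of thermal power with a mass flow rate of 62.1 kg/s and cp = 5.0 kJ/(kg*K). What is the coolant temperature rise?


dT = Q / (m_dot * cp)
dT = 4222 / (62.1 * 5.0)
dT = 13.597 C

13.597


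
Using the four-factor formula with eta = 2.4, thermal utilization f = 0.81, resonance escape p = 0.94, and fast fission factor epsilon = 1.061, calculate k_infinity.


k_inf = eta * f * p * epsilon
k_inf = 2.4 * 0.81 * 0.94 * 1.061
k_inf = 1.9388

1.9388


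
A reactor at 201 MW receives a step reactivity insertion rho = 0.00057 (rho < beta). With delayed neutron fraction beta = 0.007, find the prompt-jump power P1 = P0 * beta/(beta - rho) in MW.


P1/P0 = beta / (beta - rho)
P1/P0 = 0.007 / (0.007 - 0.00057) = 1.088647
P1 = 201 * 1.088647 = 218.82 MW

218.82


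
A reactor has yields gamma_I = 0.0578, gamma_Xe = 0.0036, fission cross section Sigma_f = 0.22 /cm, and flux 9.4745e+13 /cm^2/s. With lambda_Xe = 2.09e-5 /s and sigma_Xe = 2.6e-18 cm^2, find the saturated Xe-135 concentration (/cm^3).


Xe_eq = (gamma_I + gamma_Xe) * Sigma_f * phi / (lambda_Xe + sigma_Xe * phi)
Numerator = (0.0578 + 0.0036) * 0.22 * 9.4745e+13 = 1.279815e+12
Denominator = 2.09e-5 + 2.6e-18 * 9.4745e+13 = 2.672370e-04
Xe_eq = 1.279815e+12 / 2.672370e-04 = 4.7891e+15 /cm^3

4.7891e+15


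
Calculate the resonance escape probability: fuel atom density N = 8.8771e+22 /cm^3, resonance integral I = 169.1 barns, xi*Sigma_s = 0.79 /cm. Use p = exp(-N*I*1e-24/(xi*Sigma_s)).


p = exp(-N * I * 1e-24 / (xi*Sigma_s))
p = exp(-8.8771e+22 * 169.1 * 1e-24 / 0.79)
p = 5.5945e-09

5.5945e-09


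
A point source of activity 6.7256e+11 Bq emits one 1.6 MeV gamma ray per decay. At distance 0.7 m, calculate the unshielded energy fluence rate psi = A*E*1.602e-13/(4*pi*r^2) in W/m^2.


psi = A * E * 1.602e-13 / (4*pi*r^2)
psi = 6.7256e+11 * 1.6 * 1.602e-13 / (4*pi*0.7^2)
psi = 0.027997 W/m^2

0.027997


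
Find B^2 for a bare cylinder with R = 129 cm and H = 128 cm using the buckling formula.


B^2 = (2.405/R)^2 + (pi/H)^2
B^2 = (2.405/129)^2 + (pi/128)^2
B^2 = 9.4997e-04 /cm^2

9.4997e-04


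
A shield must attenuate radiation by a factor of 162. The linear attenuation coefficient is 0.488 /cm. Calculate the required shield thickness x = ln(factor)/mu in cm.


x = ln(factor) / mu
x = ln(162) / 0.488
x = 10.425 cm

10.425


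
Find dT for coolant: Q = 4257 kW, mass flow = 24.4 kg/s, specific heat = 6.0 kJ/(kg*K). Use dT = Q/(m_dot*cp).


dT = Q / (m_dot * cp)
dT = 4257 / (24.4 * 6.0)
dT = 29.078 C

29.078


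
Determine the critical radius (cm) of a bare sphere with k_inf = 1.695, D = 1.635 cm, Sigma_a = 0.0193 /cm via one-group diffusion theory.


L^2 = D / Sigma_a = 1.635 / 0.0193 = 84.71503 cm^2
B_m^2 = (k_inf - 1) / L^2 = (1.695 - 1) / 84.71503 = 0.008203975 /cm^2
For a bare sphere: B_g = pi/R, so R_c = pi / sqrt(B_m^2)
R_c = pi / sqrt(0.008203975) = 34.685 cm

34.685


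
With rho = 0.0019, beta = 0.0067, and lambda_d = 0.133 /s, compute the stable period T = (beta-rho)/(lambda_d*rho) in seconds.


T = (beta - rho) / (lambda_d * rho)
T = (0.0067 - 0.0019) / (0.133 * 0.0019)
T = 18.995 s

18.995


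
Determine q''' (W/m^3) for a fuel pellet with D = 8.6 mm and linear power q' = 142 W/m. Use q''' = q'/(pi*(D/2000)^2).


r = D / 2 / 1000 = 8.6 / 2 / 1000 = 0.0043 m
q''' = q' / (pi * r^2)
q''' = 142 / (pi * 0.0043^2)
q''' = 2.4446e+06 W/m^3

2.4446e+06


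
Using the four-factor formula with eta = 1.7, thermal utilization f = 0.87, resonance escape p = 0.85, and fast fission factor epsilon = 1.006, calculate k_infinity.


k_inf = eta * f * p * epsilon
k_inf = 1.7 * 0.87 * 0.85 * 1.006
k_inf = 1.2647

1.2647


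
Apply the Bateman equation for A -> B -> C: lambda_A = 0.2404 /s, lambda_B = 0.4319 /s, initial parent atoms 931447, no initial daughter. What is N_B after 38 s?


N_B(t) = lambda_A * N_A0 / (lambda_B - lambda_A) * [exp(-lambda_A*t) - exp(-lambda_B*t)]
exp(-0.2404*38) = 1.078035e-04; exp(-0.4319*38) = 7.451987e-08
N_B = 0.2404 * 931447 / (0.4319 - 0.2404) * (1.078035e-04 - 7.451987e-08)
N_B = 125.97

125.97


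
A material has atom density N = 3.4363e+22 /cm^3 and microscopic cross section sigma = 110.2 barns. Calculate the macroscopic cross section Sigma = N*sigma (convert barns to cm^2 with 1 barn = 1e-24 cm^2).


Sigma = N * sigma_barns * 1e-24
Sigma = 3.4363e+22 * 110.2 * 1e-24
Sigma = 3.7868 /cm

3.7868


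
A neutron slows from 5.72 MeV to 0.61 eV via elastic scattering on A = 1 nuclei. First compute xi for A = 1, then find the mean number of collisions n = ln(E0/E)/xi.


xi = 1 + (A-1)^2/(2A)*ln((A-1)/(A+1)) = 1 (for A = 1)
n = ln(E0/E) / xi
n = ln(5.72e6 / 0.61) / 1
n = ln(9.377049e+06) / 1 = 16.054

16.054


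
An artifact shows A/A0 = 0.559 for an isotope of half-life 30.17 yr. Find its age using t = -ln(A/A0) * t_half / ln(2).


lambda = ln(2) / t_half = ln(2) / 30.17 = 0.02297472 /yr
t = -ln(A/A0) / lambda
t = -ln(0.559) / 0.02297472
t = 25.315 yr

25.315


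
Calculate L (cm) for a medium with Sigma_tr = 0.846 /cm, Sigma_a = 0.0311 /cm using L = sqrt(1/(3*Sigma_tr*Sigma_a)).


D = 1 / (3 * Sigma_tr) = 1 / (3 * 0.846) = 0.3940110 cm
L = sqrt(D / Sigma_a)
L = sqrt(0.3940110 / 0.0311)
L = 3.5594 cm

3.5594


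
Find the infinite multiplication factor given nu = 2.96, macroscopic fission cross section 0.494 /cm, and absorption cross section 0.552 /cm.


k_inf = nu * Sigma_f / Sigma_a
k_inf = 2.96 * 0.494 / 0.552
k_inf = 2.6490

2.6490


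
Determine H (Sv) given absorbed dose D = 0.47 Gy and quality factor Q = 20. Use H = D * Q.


H = D * Q
H = 0.47 * 20
H = 9.4000 Sv

9.4000


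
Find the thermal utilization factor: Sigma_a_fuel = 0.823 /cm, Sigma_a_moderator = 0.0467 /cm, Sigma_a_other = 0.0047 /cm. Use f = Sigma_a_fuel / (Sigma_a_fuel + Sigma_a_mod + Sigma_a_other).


f = Sigma_a_fuel / (Sigma_a_fuel + Sigma_a_mod + Sigma_a_other)
f = 0.823 / (0.823 + 0.0467 + 0.0047)
f = 0.94122

0.94122


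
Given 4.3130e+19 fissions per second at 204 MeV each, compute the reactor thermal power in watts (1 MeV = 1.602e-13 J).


P = fission_rate * E_MeV * 1.602e-13
P = 4.3130e+19 * 204 * 1.602e-13
P = 1.4095e+09 W

1.4095e+09


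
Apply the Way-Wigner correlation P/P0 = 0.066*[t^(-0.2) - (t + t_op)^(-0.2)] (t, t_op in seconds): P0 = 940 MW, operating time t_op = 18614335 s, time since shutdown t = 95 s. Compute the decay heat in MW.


P/P0 = 0.066 * [t^(-0.2) - (t + t_op)^(-0.2)]
P/P0 = 0.066 * [95^(-0.2) - (95 + 18614335)^(-0.2)]
P/P0 = 0.066 * [0.4022122 - 0.03515848] = 0.02422555
P = 940 * 0.02422555 = 22.772 MW

22.772


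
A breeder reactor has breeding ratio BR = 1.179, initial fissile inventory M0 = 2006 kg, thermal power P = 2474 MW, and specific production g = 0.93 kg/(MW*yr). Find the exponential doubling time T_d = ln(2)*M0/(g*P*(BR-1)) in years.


Breeding gain G = BR - 1 = 1.179 - 1 = 0.179
Fissile production rate = g * P * G = 0.93 * 2474 * 0.179 = 411.84678 kg/yr
T_d = ln(2) * M0 / (g * P * G)
T_d = ln(2) * 2006 / 411.84678 = 3.3761 yr

3.3761


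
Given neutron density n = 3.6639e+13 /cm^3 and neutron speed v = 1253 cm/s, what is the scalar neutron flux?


phi = n * v
phi = 3.6639e+13 * 1253
phi = 4.5909e+16 /cm^2/s

4.5909e+16


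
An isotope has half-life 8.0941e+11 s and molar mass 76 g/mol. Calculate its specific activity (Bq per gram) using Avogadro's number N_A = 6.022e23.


lambda = ln(2) / t_half = ln(2) / 8.0941e+11 = 8.563610e-13 /s
SA = lambda * N_A / M
SA = 8.563610e-13 * 6.022e23 / 76
SA = 6.7855e+09 Bq/g

6.7855e+09


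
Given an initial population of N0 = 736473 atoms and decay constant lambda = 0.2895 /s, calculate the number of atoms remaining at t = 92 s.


N = N0 * exp(-lambda * t)
N = 736473 * exp(-0.2895 * 92)
N = 1.9960e-06

1.9960e-06


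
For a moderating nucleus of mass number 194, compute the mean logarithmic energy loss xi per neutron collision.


xi = 1 + (A-1)^2/(2A) * ln((A-1)/(A+1))
xi = 1 + (194-1)^2/(2*194) * ln((194-1)/(194 +1))
xi = 0.010274

0.010274


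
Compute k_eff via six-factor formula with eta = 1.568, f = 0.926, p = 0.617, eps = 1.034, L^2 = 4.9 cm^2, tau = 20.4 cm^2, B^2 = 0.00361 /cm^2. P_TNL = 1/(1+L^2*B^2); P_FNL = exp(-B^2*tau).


k_inf = eta*f*p*eps = 1.568*0.926*0.617*1.034 = 0.9263236
P_TNL = 1/(1 + L^2*B^2) = 1/(1 + 4.9*0.00361) = 0.9826185
P_FNL = exp(-B^2*tau) = exp(-0.00361*20.4) = 0.9290024
k_eff = k_inf * P_TNL * P_FNL = 0.9263236 * 0.9826185 * 0.9290024
k_eff = 0.84560

0.84560


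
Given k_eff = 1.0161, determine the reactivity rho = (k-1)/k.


rho = (k_eff - 1) / k_eff
rho = (1.0161 - 1) / 1.0161
rho = 0.015845

0.015845


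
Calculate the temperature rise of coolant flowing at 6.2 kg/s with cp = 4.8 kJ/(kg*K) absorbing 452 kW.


dT = Q / (m_dot * cp)
dT = 452 / (6.2 * 4.8)
dT = 15.188 C

15.188


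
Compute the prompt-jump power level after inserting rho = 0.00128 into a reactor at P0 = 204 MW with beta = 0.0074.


P1/P0 = beta / (beta - rho)
P1/P0 = 0.0074 / (0.0074 - 0.00128) = 1.209150
P1 = 204 * 1.209150 = 246.67 MW

246.67


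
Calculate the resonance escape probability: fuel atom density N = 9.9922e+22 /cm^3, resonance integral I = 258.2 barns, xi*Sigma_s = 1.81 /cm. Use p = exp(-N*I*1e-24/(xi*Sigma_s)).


p = exp(-N * I * 1e-24 / (xi*Sigma_s))
p = exp(-9.9922e+22 * 258.2 * 1e-24 / 1.81)
p = 6.4497e-07

6.4497e-07


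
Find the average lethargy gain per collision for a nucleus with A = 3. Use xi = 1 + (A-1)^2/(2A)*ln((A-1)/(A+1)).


xi = 1 + (A-1)^2/(2A) * ln((A-1)/(A+1))
xi = 1 + (3-1)^2/(2*3) * ln((3-1)/(3 +1))
xi = 0.53790

0.53790


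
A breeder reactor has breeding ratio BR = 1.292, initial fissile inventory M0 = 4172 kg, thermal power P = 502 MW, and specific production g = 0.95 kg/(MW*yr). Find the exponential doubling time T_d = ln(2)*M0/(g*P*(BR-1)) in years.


Breeding gain G = BR - 1 = 1.292 - 1 = 0.292
Fissile production rate = g * P * G = 0.95 * 502 * 0.292 = 139.2548 kg/yr
T_d = ln(2) * M0 / (g * P * G)
T_d = ln(2) * 4172 / 139.2548 = 20.766 yr

20.766


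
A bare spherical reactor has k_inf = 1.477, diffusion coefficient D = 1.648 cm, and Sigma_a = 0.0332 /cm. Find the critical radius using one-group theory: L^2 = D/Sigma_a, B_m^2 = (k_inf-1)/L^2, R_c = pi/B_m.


L^2 = D / Sigma_a = 1.648 / 0.0332 = 49.63855 cm^2
B_m^2 = (k_inf - 1) / L^2 = (1.477 - 1) / 49.63855 = 0.009609467 /cm^2
For a bare sphere: B_g = pi/R, so R_c = pi / sqrt(B_m^2)
R_c = pi / sqrt(0.009609467) = 32.048 cm

32.048


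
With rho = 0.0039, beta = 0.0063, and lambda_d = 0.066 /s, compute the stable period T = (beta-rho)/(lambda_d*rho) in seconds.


T = (beta - rho) / (lambda_d * rho)
T = (0.0063 - 0.0039) / (0.066 * 0.0039)
T = 9.3240 s

9.3240


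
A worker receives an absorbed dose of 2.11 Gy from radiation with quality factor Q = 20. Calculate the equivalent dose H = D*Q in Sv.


H = D * Q
H = 2.11 * 20
H = 42.200 Sv

42.200


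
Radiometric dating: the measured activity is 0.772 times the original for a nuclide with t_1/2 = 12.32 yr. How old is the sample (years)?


lambda = ln(2) / t_half = ln(2) / 12.32 = 0.05626195 /yr
t = -ln(A/A0) / lambda
t = -ln(0.772) / 0.05626195
t = 4.5994 yr

4.5994


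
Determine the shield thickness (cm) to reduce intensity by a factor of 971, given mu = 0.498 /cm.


x = ln(factor) / mu
x = ln(971) / 0.498
x = 13.812 cm

13.812


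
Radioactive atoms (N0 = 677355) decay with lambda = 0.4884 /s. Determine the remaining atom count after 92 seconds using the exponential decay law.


N = N0 * exp(-lambda * t)
N = 677355 * exp(-0.4884 * 92)
N = 2.0737e-14

2.0737e-14


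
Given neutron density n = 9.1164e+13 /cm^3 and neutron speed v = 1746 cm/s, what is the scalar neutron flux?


phi = n * v
phi = 9.1164e+13 * 1746
phi = 1.5917e+17 /cm^2/s

1.5917e+17


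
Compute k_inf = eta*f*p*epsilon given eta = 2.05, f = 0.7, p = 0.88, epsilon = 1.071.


k_inf = eta * f * p * epsilon
k_inf = 2.05 * 0.7 * 0.88 * 1.071
k_inf = 1.3525

1.3525


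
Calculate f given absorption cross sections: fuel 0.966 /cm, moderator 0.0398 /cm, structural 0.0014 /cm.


f = Sigma_a_fuel / (Sigma_a_fuel + Sigma_a_mod + Sigma_a_other)
f = 0.966 / (0.966 + 0.0398 + 0.0014)
f = 0.95909

0.95909


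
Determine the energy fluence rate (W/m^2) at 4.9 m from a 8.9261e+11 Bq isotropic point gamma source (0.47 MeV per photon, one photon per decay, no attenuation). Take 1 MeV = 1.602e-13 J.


psi = A * E * 1.602e-13 / (4*pi*r^2)
psi = 8.9261e+11 * 0.47 * 1.602e-13 / (4*pi*4.9^2)
psi = 2.2275e-04 W/m^2

2.2275e-04


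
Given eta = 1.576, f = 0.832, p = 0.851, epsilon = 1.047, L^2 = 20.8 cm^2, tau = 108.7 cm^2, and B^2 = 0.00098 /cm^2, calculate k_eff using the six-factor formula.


k_inf = eta*f*p*eps = 1.576*0.832*0.851*1.047 = 1.168304
P_TNL = 1/(1 + L^2*B^2) = 1/(1 + 20.8*0.00098) = 0.9800232
P_FNL = exp(-B^2*tau) = exp(-0.00098*108.7) = 0.8989517
k_eff = k_inf * P_TNL * P_FNL = 1.168304 * 0.9800232 * 0.8989517
k_eff = 1.0293

1.0293


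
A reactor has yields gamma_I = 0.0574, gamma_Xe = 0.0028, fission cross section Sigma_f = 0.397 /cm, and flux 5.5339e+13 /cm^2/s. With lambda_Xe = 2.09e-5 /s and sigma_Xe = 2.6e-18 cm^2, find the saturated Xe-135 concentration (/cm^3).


Xe_eq = (gamma_I + gamma_Xe) * Sigma_f * phi / (lambda_Xe + sigma_Xe * phi)
Numerator = (0.0574 + 0.0028) * 0.397 * 5.5339e+13 = 1.322569e+12
Denominator = 2.09e-5 + 2.6e-18 * 5.5339e+13 = 1.647814e-04
Xe_eq = 1.322569e+12 / 1.647814e-04 = 8.0262e+15 /cm^3

8.0262e+15


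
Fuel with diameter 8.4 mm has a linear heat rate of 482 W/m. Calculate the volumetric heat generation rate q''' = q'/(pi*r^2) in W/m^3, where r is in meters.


r = D / 2 / 1000 = 8.4 / 2 / 1000 = 0.0042 m
q''' = q' / (pi * r^2)
q''' = 482 / (pi * 0.0042^2)
q''' = 8.6976e+06 W/m^3

8.6976e+06


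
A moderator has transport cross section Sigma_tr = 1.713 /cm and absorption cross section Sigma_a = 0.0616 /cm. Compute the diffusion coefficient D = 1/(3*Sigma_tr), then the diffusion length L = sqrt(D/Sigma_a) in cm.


D = 1 / (3 * Sigma_tr) = 1 / (3 * 1.713) = 0.1945904 cm
L = sqrt(D / Sigma_a)
L = sqrt(0.1945904 / 0.0616)
L = 1.7773 cm

1.7773


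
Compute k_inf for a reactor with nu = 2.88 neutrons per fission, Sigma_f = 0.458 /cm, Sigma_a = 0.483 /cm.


k_inf = nu * Sigma_f / Sigma_a
k_inf = 2.88 * 0.458 / 0.483
k_inf = 2.7309

2.7309


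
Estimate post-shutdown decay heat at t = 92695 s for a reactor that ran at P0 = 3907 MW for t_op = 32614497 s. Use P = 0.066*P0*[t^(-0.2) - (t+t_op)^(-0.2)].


P/P0 = 0.066 * [t^(-0.2) - (t + t_op)^(-0.2)]
P/P0 = 0.066 * [92695^(-0.2) - (92695 + 32614497)^(-0.2)]
P/P0 = 0.066 * [0.1015287 - 0.03141025] = 0.004627818
P = 3907 * 0.004627818 = 18.081 MW

18.081


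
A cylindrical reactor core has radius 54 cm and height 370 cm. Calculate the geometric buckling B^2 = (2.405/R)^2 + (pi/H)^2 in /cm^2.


B^2 = (2.405/R)^2 + (pi/H)^2
B^2 = (2.405/54)^2 + (pi/370)^2
B^2 = 0.0020556 /cm^2

0.0020556


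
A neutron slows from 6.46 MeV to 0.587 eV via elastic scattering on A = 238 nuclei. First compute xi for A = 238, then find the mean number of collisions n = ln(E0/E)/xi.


xi = 1 + (A-1)^2/(2A)*ln((A-1)/(A+1)) = 0.008379872 (for A = 238)
n = ln(E0/E) / xi
n = ln(6.46e6 / 0.587) / 0.008379872
n = ln(1.100511e+07) / 0.008379872 = 1934.9

1934.9


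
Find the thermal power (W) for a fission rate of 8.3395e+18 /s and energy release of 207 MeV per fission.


P = fission_rate * E_MeV * 1.602e-13
P = 8.3395e+18 * 207 * 1.602e-13
P = 2.7655e+08 W

2.7655e+08


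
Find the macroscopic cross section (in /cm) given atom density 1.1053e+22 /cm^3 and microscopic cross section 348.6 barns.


Sigma = N * sigma_barns * 1e-24
Sigma = 1.1053e+22 * 348.6 * 1e-24
Sigma = 3.8531 /cm

3.8531


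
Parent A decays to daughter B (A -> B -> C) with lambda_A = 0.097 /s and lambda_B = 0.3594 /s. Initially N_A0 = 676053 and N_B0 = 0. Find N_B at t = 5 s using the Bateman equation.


N_B(t) = lambda_A * N_A0 / (lambda_B - lambda_A) * [exp(-lambda_A*t) - exp(-lambda_B*t)]
exp(-0.097*5) = 0.6156972; exp(-0.3594*5) = 0.1657955
N_B = 0.097 * 676053 / (0.3594 - 0.097) * (0.6156972 - 0.1657955)
N_B = 112436

112436


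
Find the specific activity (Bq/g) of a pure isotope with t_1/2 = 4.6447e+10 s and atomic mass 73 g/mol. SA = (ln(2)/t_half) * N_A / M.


lambda = ln(2) / t_half = ln(2) / 4.6447e+10 = 1.492340e-11 /s
SA = lambda * N_A / M
SA = 1.492340e-11 * 6.022e23 / 73
SA = 1.2311e+11 Bq/g

1.2311e+11


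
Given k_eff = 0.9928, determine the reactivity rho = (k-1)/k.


rho = (k_eff - 1) / k_eff
rho = (0.9928 - 1) / 0.9928
rho = -0.0072522

-0.0072522


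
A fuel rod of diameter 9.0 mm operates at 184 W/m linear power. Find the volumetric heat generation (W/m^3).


r = D / 2 / 1000 = 9.0 / 2 / 1000 = 0.0045 m
q''' = q' / (pi * r^2)
q''' = 184 / (pi * 0.0045^2)
q''' = 2.8923e+06 W/m^3

2.8923e+06


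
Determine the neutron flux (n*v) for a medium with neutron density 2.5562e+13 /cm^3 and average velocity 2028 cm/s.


phi = n * v
phi = 2.5562e+13 * 2028
phi = 5.1840e+16 /cm^2/s

5.1840e+16


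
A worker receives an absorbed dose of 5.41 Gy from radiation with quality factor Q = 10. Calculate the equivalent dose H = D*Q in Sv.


H = D * Q
H = 5.41 * 10
H = 54.100 Sv

54.100


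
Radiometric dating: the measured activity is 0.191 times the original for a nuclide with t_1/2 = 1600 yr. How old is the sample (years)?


lambda = ln(2) / t_half = ln(2) / 1600 = 4.332170e-04 /yr
t = -ln(A/A0) / lambda
t = -ln(0.191) / 4.332170e-04
t = 3821.4 yr

3821.4


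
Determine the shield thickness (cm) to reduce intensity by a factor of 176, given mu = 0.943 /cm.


x = ln(factor) / mu
x = ln(176) / 0.943
x = 5.4830 cm

5.4830


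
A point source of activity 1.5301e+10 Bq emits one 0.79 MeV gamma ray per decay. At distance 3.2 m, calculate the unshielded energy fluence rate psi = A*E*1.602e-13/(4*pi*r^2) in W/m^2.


psi = A * E * 1.602e-13 / (4*pi*r^2)
psi = 1.5301e+10 * 0.79 * 1.602e-13 / (4*pi*3.2^2)
psi = 1.5049e-05 W/m^2

1.5049e-05


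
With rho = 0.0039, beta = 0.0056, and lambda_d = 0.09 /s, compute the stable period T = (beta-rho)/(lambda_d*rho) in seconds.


T = (beta - rho) / (lambda_d * rho)
T = (0.0056 - 0.0039) / (0.09 * 0.0039)
T = 4.8433 s

4.8433


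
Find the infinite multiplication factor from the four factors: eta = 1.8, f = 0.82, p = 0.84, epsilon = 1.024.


k_inf = eta * f * p * epsilon
k_inf = 1.8 * 0.82 * 0.84 * 1.024
k_inf = 1.2696

1.2696


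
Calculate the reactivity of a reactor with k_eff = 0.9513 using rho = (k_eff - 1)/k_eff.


rho = (k_eff - 1) / k_eff
rho = (0.9513 - 1) / 0.9513
rho = -0.051193

-0.051193


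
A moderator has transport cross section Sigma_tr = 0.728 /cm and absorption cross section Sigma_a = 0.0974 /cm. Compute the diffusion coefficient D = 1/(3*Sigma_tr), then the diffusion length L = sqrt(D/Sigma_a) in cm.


D = 1 / (3 * Sigma_tr) = 1 / (3 * 0.728) = 0.4578755 cm
L = sqrt(D / Sigma_a)
L = sqrt(0.4578755 / 0.0974)
L = 2.1682 cm

2.1682


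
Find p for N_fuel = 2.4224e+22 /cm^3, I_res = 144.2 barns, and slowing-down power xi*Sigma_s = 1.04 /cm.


p = exp(-N * I * 1e-24 / (xi*Sigma_s))
p = exp(-2.4224e+22 * 144.2 * 1e-24 / 1.04)
p = 0.034779

0.034779


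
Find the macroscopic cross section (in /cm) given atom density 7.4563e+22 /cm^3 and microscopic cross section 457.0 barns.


Sigma = N * sigma_barns * 1e-24
Sigma = 7.4563e+22 * 457.0 * 1e-24
Sigma = 34.075 /cm

34.075


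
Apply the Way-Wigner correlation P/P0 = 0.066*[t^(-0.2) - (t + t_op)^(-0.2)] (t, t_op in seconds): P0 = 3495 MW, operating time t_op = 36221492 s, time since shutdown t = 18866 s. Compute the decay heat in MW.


P/P0 = 0.066 * [t^(-0.2) - (t + t_op)^(-0.2)]
P/P0 = 0.066 * [18866^(-0.2) - (18866 + 36221492)^(-0.2)]
P/P0 = 0.066 * [0.1395931 - 0.03077241] = 0.007182166
P = 3495 * 0.007182166 = 25.102 MW

25.102


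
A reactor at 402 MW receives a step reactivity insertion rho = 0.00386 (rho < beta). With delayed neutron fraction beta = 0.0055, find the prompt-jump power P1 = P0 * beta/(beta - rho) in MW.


P1/P0 = beta / (beta - rho)
P1/P0 = 0.0055 / (0.0055 - 0.00386) = 3.353659
P1 = 402 * 3.353659 = 1348.2 MW

1348.2


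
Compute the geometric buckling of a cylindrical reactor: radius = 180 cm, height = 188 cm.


B^2 = (2.405/R)^2 + (pi/H)^2
B^2 = (2.405/180)^2 + (pi/188)^2
B^2 = 4.5776e-04 /cm^2

4.5776e-04


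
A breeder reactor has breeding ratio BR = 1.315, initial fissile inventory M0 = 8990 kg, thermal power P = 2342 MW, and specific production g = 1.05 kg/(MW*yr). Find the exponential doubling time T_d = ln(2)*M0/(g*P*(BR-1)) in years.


Breeding gain G = BR - 1 = 1.315 - 1 = 0.315
Fissile production rate = g * P * G = 1.05 * 2342 * 0.315 = 774.6165 kg/yr
T_d = ln(2) * M0 / (g * P * G)
T_d = ln(2) * 8990 / 774.6165 = 8.0445 yr

8.0445


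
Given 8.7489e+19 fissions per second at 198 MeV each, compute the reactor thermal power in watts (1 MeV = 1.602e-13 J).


P = fission_rate * E_MeV * 1.602e-13
P = 8.7489e+19 * 198 * 1.602e-13
P = 2.7751e+09 W

2.7751e+09


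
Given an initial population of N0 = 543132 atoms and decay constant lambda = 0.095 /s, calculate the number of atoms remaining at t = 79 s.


N = N0 * exp(-lambda * t)
N = 543132 * exp(-0.095 * 79)
N = 298.90

298.90


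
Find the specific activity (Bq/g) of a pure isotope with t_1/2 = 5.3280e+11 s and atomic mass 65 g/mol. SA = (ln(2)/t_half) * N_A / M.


lambda = ln(2) / t_half = ln(2) / 5.3280e+11 = 1.300952e-12 /s
SA = lambda * N_A / M
SA = 1.300952e-12 * 6.022e23 / 65
SA = 1.2053e+10 Bq/g

1.2053e+10


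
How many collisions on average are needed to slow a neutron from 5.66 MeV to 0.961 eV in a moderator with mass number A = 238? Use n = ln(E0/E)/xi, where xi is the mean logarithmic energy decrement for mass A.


xi = 1 + (A-1)^2/(2A)*ln((A-1)/(A+1)) = 0.008379872 (for A = 238)
n = ln(E0/E) / xi
n = ln(5.66e6 / 0.961) / 0.008379872
n = ln(5.889698e+06) / 0.008379872 = 1860.3

1860.3


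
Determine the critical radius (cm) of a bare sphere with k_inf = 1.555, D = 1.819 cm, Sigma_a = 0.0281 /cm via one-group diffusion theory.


L^2 = D / Sigma_a = 1.819 / 0.0281 = 64.73310 cm^2
B_m^2 = (k_inf - 1) / L^2 = (1.555 - 1) / 64.73310 = 0.008573666 /cm^2
For a bare sphere: B_g = pi/R, so R_c = pi / sqrt(B_m^2)
R_c = pi / sqrt(0.008573666) = 33.929 cm

33.929


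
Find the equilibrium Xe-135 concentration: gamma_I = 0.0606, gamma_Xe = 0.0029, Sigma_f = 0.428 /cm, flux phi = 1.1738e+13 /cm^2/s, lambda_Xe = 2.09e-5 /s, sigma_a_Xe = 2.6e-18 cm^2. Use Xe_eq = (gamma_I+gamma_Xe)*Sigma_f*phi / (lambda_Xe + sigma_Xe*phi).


Xe_eq = (gamma_I + gamma_Xe) * Sigma_f * phi / (lambda_Xe + sigma_Xe * phi)
Numerator = (0.0606 + 0.0029) * 0.428 * 1.1738e+13 = 3.190154e+11
Denominator = 2.09e-5 + 2.6e-18 * 1.1738e+13 = 5.141880e-05
Xe_eq = 3.190154e+11 / 5.141880e-05 = 6.2043e+15 /cm^3

6.2043e+15


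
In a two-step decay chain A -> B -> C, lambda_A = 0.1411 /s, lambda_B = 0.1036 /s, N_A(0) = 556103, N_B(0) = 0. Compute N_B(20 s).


N_B(t) = lambda_A * N_A0 / (lambda_B - lambda_A) * [exp(-lambda_A*t) - exp(-lambda_B*t)]
exp(-0.1411*20) = 0.05948685; exp(-0.1036*20) = 0.1259337
N_B = 0.1411 * 556103 / (0.1036 - 0.1411) * (0.05948685 - 0.1259337)
N_B = 139035

139035


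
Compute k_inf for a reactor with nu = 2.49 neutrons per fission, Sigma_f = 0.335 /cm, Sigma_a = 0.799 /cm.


k_inf = nu * Sigma_f / Sigma_a
k_inf = 2.49 * 0.335 / 0.799
k_inf = 1.0440

1.0440


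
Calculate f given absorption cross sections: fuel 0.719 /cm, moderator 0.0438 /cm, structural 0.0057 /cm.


f = Sigma_a_fuel / (Sigma_a_fuel + Sigma_a_mod + Sigma_a_other)
f = 0.719 / (0.719 + 0.0438 + 0.0057)
f = 0.93559

0.93559


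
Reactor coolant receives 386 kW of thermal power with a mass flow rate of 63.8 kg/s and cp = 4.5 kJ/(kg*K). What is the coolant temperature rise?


dT = Q / (m_dot * cp)
dT = 386 / (63.8 * 4.5)
dT = 1.3445 C

1.3445


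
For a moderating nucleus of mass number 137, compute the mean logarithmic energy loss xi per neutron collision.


xi = 1 + (A-1)^2/(2A) * ln((A-1)/(A+1))
xi = 1 + (137-1)^2/(2*137) * ln((137-1)/(137 +1))
xi = 0.014528

0.014528


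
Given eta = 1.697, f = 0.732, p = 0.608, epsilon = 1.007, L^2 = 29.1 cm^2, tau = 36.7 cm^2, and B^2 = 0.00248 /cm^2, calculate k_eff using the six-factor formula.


k_inf = eta*f*p*eps = 1.697*0.732*0.608*1.007 = 0.7605469
P_TNL = 1/(1 + L^2*B^2) = 1/(1 + 29.1*0.00248) = 0.9326897
P_FNL = exp(-B^2*tau) = exp(-0.00248*36.7) = 0.9130031
k_eff = k_inf * P_TNL * P_FNL = 0.7605469 * 0.9326897 * 0.9130031
k_eff = 0.64764

0.64764


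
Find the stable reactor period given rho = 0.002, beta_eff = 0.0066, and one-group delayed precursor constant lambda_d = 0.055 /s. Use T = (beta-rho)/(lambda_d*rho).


T = (beta - rho) / (lambda_d * rho)
T = (0.0066 - 0.002) / (0.055 * 0.002)
T = 41.818 s

41.818


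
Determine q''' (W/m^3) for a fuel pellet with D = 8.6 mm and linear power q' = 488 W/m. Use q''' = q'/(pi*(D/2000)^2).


r = D / 2 / 1000 = 8.6 / 2 / 1000 = 0.0043 m
q''' = q' / (pi * r^2)
q''' = 488 / (pi * 0.0043^2)
q''' = 8.4010e+06 W/m^3

8.4010e+06


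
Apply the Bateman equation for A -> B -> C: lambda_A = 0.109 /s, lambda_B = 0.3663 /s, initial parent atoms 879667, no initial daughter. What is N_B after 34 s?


N_B(t) = lambda_A * N_A0 / (lambda_B - lambda_A) * [exp(-lambda_A*t) - exp(-lambda_B*t)]
exp(-0.109*34) = 0.02457563; exp(-0.3663*34) = 3.901303e-06
N_B = 0.109 * 879667 / (0.3663 - 0.109) * (0.02457563 - 3.901303e-06)
N_B = 9156.7

9156.7


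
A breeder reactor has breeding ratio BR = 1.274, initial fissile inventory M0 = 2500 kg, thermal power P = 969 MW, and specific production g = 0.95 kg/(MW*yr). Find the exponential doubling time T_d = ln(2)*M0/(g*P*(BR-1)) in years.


Breeding gain G = BR - 1 = 1.274 - 1 = 0.274
Fissile production rate = g * P * G = 0.95 * 969 * 0.274 = 252.2307 kg/yr
T_d = ln(2) * M0 / (g * P * G)
T_d = ln(2) * 2500 / 252.2307 = 6.8702 yr

6.8702


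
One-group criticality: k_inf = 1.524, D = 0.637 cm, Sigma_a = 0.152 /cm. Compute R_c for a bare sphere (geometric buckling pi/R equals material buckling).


L^2 = D / Sigma_a = 0.637 / 0.152 = 4.190789 cm^2
B_m^2 = (k_inf - 1) / L^2 = (1.524 - 1) / 4.190789 = 0.1250361 /cm^2
For a bare sphere: B_g = pi/R, so R_c = pi / sqrt(B_m^2)
R_c = pi / sqrt(0.1250361) = 8.8845 cm

8.8845


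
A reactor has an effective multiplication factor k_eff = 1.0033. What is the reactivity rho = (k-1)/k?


rho = (k_eff - 1) / k_eff
rho = (1.0033 - 1) / 1.0033
rho = 0.0032891

0.0032891


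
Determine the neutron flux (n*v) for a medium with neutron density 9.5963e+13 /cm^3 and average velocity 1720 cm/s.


phi = n * v
phi = 9.5963e+13 * 1720
phi = 1.6506e+17 /cm^2/s

1.6506e+17


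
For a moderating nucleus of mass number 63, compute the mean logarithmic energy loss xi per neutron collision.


xi = 1 + (A-1)^2/(2A) * ln((A-1)/(A+1))
xi = 1 + (63-1)^2/(2*63) * ln((63-1)/(63 +1))
xi = 0.031413

0.031413


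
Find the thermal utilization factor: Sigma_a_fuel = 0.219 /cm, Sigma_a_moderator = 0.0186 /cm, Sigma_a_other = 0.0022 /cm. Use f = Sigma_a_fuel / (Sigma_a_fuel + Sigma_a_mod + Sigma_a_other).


f = Sigma_a_fuel / (Sigma_a_fuel + Sigma_a_mod + Sigma_a_other)
f = 0.219 / (0.219 + 0.0186 + 0.0022)
f = 0.91326

0.91326


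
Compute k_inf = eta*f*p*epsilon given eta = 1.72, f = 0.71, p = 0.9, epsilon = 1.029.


k_inf = eta * f * p * epsilon
k_inf = 1.72 * 0.71 * 0.9 * 1.029
k_inf = 1.1310

1.1310


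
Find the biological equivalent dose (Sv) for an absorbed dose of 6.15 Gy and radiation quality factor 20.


H = D * Q
H = 6.15 * 20
H = 123.00 Sv

123.00


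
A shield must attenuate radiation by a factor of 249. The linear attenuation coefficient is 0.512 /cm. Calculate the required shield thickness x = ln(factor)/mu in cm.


x = ln(factor) / mu
x = ln(249) / 0.512
x = 10.776 cm

10.776


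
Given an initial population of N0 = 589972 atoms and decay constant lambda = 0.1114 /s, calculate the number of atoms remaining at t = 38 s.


N = N0 * exp(-lambda * t)
N = 589972 * exp(-0.1114 * 38)
N = 8558.1

8558.1


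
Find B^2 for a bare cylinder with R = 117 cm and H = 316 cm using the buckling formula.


B^2 = (2.405/R)^2 + (pi/H)^2
B^2 = (2.405/117)^2 + (pi/316)^2
B^2 = 5.2137e-04 /cm^2

5.2137e-04


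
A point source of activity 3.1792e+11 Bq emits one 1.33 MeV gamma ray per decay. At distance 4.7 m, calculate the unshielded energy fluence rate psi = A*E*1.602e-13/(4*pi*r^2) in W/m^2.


psi = A * E * 1.602e-13 / (4*pi*r^2)
psi = 3.1792e+11 * 1.33 * 1.602e-13 / (4*pi*4.7^2)
psi = 2.4402e-04 W/m^2

2.4402e-04


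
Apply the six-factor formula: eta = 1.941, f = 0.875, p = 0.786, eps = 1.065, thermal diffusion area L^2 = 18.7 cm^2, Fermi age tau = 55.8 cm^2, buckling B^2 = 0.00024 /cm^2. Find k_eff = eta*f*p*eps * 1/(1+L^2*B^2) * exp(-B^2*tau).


k_inf = eta*f*p*eps = 1.941*0.875*0.786*1.065 = 1.421693
P_TNL = 1/(1 + L^2*B^2) = 1/(1 + 18.7*0.00024) = 0.9955321
P_FNL = exp(-B^2*tau) = exp(-0.00024*55.8) = 0.9866973
k_eff = k_inf * P_TNL * P_FNL = 1.421693 * 0.9955321 * 0.9866973
k_eff = 1.3965

1.3965


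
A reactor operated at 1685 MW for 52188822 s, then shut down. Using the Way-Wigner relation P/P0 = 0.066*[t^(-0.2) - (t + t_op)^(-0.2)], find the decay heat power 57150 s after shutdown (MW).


P/P0 = 0.066 * [t^(-0.2) - (t + t_op)^(-0.2)]
P/P0 = 0.066 * [57150^(-0.2) - (57150 + 52188822)^(-0.2)]
P/P0 = 0.066 * [0.1118399 - 0.02860154] = 0.005493732
P = 1685 * 0.005493732 = 9.2569 MW

9.2569


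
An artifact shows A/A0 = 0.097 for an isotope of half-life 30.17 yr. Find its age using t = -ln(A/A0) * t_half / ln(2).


lambda = ln(2) / t_half = ln(2) / 30.17 = 0.02297472 /yr
t = -ln(A/A0) / lambda
t = -ln(0.097) / 0.02297472
t = 101.55 yr

101.55


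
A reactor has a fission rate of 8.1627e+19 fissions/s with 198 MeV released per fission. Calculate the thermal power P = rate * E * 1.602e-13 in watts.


P = fission_rate * E_MeV * 1.602e-13
P = 8.1627e+19 * 198 * 1.602e-13
P = 2.5892e+09 W

2.5892e+09


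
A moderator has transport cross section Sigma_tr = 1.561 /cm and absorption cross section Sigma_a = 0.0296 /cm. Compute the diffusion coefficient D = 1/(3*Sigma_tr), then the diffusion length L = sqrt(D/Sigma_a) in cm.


D = 1 / (3 * Sigma_tr) = 1 / (3 * 1.561) = 0.2135383 cm
L = sqrt(D / Sigma_a)
L = sqrt(0.2135383 / 0.0296)
L = 2.6859 cm

2.6859


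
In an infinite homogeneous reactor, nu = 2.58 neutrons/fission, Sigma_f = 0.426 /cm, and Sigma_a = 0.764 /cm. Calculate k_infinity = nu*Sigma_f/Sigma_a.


k_inf = nu * Sigma_f / Sigma_a
k_inf = 2.58 * 0.426 / 0.764
k_inf = 1.4386

1.4386


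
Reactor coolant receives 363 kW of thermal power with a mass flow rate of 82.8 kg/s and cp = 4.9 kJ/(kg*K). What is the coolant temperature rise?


dT = Q / (m_dot * cp)
dT = 363 / (82.8 * 4.9)
dT = 0.89471 C

0.89471


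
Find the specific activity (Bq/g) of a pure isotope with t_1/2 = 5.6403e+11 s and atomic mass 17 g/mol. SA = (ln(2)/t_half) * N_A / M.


lambda = ln(2) / t_half = ln(2) / 5.6403e+11 = 1.228919e-12 /s
SA = lambda * N_A / M
SA = 1.228919e-12 * 6.022e23 / 17
SA = 4.3533e+10 Bq/g

4.3533e+10


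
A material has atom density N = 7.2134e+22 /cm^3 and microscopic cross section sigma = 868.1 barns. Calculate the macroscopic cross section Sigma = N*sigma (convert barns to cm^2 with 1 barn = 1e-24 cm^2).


Sigma = N * sigma_barns * 1e-24
Sigma = 7.2134e+22 * 868.1 * 1e-24
Sigma = 62.620 /cm

62.620


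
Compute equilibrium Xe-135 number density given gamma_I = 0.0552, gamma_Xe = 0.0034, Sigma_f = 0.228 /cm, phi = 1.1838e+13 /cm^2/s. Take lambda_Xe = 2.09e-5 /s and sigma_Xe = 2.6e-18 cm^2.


Xe_eq = (gamma_I + gamma_Xe) * Sigma_f * phi / (lambda_Xe + sigma_Xe * phi)
Numerator = (0.0552 + 0.0034) * 0.228 * 1.1838e+13 = 1.581652e+11
Denominator = 2.09e-5 + 2.6e-18 * 1.1838e+13 = 5.167880e-05
Xe_eq = 1.581652e+11 / 5.167880e-05 = 3.0605e+15 /cm^3

3.0605e+15


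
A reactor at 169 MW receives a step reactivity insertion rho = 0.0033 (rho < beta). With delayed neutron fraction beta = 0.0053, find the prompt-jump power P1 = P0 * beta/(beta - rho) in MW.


P1/P0 = beta / (beta - rho)
P1/P0 = 0.0053 / (0.0053 - 0.0033) = 2.650000
P1 = 169 * 2.650000 = 447.85 MW

447.85


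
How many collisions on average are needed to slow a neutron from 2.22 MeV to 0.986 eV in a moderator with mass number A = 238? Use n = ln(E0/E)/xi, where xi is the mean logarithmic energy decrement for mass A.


xi = 1 + (A-1)^2/(2A)*ln((A-1)/(A+1)) = 0.008379872 (for A = 238)
n = ln(E0/E) / xi
n = ln(2.22e6 / 0.986) / 0.008379872
n = ln(2.251521e+06) / 0.008379872 = 1745.5

1745.5


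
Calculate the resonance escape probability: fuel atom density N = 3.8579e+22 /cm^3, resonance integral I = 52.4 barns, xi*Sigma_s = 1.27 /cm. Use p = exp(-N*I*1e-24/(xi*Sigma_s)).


p = exp(-N * I * 1e-24 / (xi*Sigma_s))
p = exp(-3.8579e+22 * 52.4 * 1e-24 / 1.27)
p = 0.20357

0.20357
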